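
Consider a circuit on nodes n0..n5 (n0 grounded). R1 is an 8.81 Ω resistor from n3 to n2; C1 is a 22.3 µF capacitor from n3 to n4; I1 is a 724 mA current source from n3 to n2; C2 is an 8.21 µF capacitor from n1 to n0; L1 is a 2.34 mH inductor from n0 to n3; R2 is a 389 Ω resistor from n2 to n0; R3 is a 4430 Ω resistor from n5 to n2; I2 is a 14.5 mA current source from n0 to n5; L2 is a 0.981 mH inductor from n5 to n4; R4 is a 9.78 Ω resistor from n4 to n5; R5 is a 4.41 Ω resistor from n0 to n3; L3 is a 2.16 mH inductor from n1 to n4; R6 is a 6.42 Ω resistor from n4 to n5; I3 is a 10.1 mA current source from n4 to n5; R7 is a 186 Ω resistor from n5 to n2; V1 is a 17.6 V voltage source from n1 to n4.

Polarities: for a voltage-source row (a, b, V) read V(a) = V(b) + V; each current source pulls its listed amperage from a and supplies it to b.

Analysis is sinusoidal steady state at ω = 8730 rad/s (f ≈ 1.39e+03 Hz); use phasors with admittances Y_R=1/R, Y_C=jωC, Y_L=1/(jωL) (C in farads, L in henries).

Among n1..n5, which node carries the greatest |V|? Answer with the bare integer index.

1

Apply KCL at each of the 5 non-ground nodes and solve the resulting linear system.
Node n1: branches {C2, L3, V1} → V_1 = 12.74-3.203j
Node n2: branches {R1, I1, R2, R3, R7} → V_2 = 5.603-3.888j
Node n3: branches {R1, C1, I1, L1, R5} → V_3 = -0.1454-4.015j
Node n4: branches {C1, L2, R4, L3, R6, I3, V1} → V_4 = -4.859-3.203j
Node n5: branches {R3, I2, L2, R4, R6, I3, R7} → V_5 = -4.590-3.098j
Source currents: i(V1)=-0.2296+0.02015j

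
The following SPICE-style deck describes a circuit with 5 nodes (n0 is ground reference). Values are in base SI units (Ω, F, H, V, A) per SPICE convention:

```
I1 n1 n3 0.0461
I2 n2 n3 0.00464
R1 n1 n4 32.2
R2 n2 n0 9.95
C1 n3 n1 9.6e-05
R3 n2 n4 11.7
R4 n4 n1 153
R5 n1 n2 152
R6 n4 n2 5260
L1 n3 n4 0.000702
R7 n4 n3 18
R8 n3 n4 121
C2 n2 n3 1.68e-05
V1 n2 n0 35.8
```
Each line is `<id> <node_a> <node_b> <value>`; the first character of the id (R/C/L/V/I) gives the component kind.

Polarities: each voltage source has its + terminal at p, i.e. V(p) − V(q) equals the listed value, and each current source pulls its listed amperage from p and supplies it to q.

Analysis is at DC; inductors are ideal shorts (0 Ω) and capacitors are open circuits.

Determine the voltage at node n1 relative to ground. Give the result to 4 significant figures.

Element admittances at DC:
  I1: injects 0.0461 A into n3 (from n1)
  I2: injects 0.00464 A into n3 (from n2)
  Y(R1) = 0.03106 S between n1,n4
  Y(R2) = 0.1005 S between n2,n0
  Y(C1) = 0.000 S between n3,n1
  Y(R3) = 0.08547 S between n2,n4
  Y(R4) = 0.006536 S between n4,n1
  Y(R5) = 0.006579 S between n1,n2
  Y(R6) = 0.0001901 S between n4,n2
  L1: short n3↔n4 (DC inductor)
  Y(R7) = 0.05556 S between n4,n3
  Y(R8) = 0.008264 S between n3,n4
  Y(C2) = 0.000 S between n2,n3
  V1: constraint V(n2)−V(n0) = 35.8
Assemble and solve the 6×6 MNA system:
  V(n1)=34.86  V(n2)=35.80  V(n3)=35.93  V(n4)=35.93
  i(L1)=0.05074  i(V1)=-3.598

34.86 V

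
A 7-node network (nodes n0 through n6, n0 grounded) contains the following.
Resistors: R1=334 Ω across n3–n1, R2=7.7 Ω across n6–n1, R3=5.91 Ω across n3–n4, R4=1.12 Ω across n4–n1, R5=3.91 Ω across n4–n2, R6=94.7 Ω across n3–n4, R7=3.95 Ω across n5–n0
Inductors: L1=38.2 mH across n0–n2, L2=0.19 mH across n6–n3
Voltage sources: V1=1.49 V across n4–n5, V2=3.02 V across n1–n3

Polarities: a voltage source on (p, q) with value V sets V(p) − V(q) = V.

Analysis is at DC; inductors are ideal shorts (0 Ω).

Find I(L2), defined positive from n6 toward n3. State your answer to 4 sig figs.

0.3922 A

Element admittances at DC:
  Y(R1) = 0.002994 S between n3,n1
  L1: short n0↔n2 (DC inductor)
  L2: short n6↔n3 (DC inductor)
  Y(R2) = 0.1299 S between n6,n1
  Y(R3) = 0.1692 S between n3,n4
  Y(R4) = 0.8929 S between n4,n1
  Y(R5) = 0.2558 S between n4,n2
  Y(R6) = 0.01056 S between n3,n4
  Y(R7) = 0.2532 S between n5,n0
  V1: constraint V(n4)−V(n5) = 1.49
  V2: constraint V(n1)−V(n3) = 3.02
Assemble and solve the 10×10 MNA system:
  V(n1)=1.247  V(n2)=0.000  V(n3)=-1.773  V(n4)=0.7412  V(n5)=-0.7488  V(n6)=-1.773
  i(L1)=-0.1896  i(L2)=0.3922  i(V1)=-0.1896  i(V2)=-0.8532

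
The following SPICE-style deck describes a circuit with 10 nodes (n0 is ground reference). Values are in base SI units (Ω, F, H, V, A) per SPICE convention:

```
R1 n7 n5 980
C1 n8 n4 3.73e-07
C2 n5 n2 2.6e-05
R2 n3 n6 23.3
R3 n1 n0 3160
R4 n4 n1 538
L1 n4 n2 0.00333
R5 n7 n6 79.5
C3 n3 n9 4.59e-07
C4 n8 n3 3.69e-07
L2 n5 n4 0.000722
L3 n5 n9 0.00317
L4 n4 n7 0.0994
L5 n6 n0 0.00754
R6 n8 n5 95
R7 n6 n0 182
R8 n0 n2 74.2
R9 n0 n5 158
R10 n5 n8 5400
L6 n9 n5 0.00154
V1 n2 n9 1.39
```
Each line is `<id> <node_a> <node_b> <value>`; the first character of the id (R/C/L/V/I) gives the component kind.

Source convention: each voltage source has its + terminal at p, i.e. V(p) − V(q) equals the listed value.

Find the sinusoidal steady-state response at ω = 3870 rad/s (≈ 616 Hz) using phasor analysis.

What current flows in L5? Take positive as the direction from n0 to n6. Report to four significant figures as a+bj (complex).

Element admittances at ω=3870 rad/s:
  Y(R1) = 0.001020+0.000j S between n7,n5
  Y(C1) = 0.000+0.001444j S between n8,n4
  Y(C2) = 0.000+0.1006j S between n5,n2
  Y(R2) = 0.04292+0.000j S between n3,n6
  Y(R3) = 0.0003165+0.000j S between n1,n0
  Y(R4) = 0.001859+0.000j S between n4,n1
  Y(L1) = 0.000-0.07760j S between n4,n2
  Y(R5) = 0.01258+0.000j S between n7,n6
  Y(C3) = 0.000+0.001776j S between n3,n9
  Y(C4) = 0.000+0.001428j S between n8,n3
  Y(L2) = 0.000-0.3579j S between n5,n4
  Y(L3) = 0.000-0.08151j S between n5,n9
  Y(L4) = 0.000-0.002600j S between n4,n7
  Y(L5) = 0.000-0.03427j S between n6,n0
  Y(R6) = 0.01053+0.000j S between n8,n5
  Y(R7) = 0.005495+0.000j S between n6,n0
  Y(R8) = 0.01348+0.000j S between n0,n2
  Y(R9) = 0.006329+0.000j S between n0,n5
  Y(R10) = 0.0001852+0.000j S between n5,n8
  Y(L6) = 0.000-0.1678j S between n9,n5
  V1: constraint V(n2)−V(n9) = 1.39
Assemble and solve the 10×10 MNA system:
  V(n1)=-0.6100+0.05943j  V(n2)=0.6199+0.03833j  V(n3)=0.002698-0.1186j  V(n4)=-0.7139+0.06954j  V(n5)=-1.009+0.07635j  V(n6)=0.02087-0.05520j  V(n7)=-0.05839+0.07998j  V(n8)=-0.9401+0.2325j  V(n9)=-0.7701+0.03833j
  i(V1)=-0.009759-0.06090j

0.001892+0.0007153j A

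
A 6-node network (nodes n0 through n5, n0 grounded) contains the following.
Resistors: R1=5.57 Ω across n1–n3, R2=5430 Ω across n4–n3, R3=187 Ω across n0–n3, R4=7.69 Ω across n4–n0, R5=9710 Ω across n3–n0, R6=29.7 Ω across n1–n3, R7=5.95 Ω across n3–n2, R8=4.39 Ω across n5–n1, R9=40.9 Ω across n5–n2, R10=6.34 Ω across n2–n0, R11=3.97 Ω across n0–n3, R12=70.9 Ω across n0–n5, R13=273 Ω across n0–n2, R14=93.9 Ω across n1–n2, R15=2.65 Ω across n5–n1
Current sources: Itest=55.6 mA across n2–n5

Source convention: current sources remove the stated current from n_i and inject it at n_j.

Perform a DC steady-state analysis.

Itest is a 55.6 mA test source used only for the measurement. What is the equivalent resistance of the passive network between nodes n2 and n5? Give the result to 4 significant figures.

R_eq = 7.191 Ω

MNA unknowns: 5 node voltages V₁..V_5
R1: Y=0.1795 on G[1,3]
R2: Y=0.0001842 on G[4,3]
R3: Y=0.005348 on G[0,3]
R4: Y=0.1300 on G[4,0]
R5: Y=0.0001030 on G[3,0]
R6: Y=0.03367 on G[1,3]
R7: Y=0.1681 on G[3,2]
R8: Y=0.2278 on G[5,1]
R9: Y=0.02445 on G[5,2]
R10: Y=0.1577 on G[2,0]
R11: Y=0.2519 on G[0,3]
R12: Y=0.01410 on G[0,5]
R13: Y=0.003663 on G[0,2]
R14: Y=0.01065 on G[1,2]
R15: Y=0.3774 on G[5,1]
Itest: z[2]−=0.0556, z[5]+=0.0556
solve → V1=0.2275, V2=-0.1036, V3=0.04867, V4=6.883e-05, V5=0.2963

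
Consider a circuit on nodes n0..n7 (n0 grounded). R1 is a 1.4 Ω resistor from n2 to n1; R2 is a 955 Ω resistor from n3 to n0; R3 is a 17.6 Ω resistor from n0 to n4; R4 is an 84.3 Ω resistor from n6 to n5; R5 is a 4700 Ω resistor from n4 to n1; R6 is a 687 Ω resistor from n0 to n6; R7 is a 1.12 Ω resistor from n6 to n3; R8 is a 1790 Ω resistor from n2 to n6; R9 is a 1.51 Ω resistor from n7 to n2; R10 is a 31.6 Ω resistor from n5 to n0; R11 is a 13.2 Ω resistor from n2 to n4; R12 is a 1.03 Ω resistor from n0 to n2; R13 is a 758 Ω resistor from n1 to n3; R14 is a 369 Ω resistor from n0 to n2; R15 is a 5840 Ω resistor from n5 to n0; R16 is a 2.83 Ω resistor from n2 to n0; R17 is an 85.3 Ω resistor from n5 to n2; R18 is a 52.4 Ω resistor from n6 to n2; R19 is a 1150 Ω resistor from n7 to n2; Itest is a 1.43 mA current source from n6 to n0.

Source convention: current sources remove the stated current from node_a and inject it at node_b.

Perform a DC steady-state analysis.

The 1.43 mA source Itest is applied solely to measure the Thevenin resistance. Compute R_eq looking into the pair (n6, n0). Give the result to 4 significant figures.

Element admittances at DC:
  Y(R1) = 0.7143 S between n2,n1
  Y(R2) = 0.001047 S between n3,n0
  Y(R3) = 0.05682 S between n0,n4
  Y(R4) = 0.01186 S between n6,n5
  Y(R5) = 0.0002128 S between n4,n1
  Y(R6) = 0.001456 S between n0,n6
  Y(R7) = 0.8929 S between n6,n3
  Y(R8) = 0.0005587 S between n2,n6
  Y(R9) = 0.6623 S between n7,n2
  Y(R10) = 0.03165 S between n5,n0
  Y(R11) = 0.07576 S between n2,n4
  Y(R12) = 0.9709 S between n0,n2
  Y(R13) = 0.001319 S between n1,n3
  Y(R14) = 0.002710 S between n0,n2
  Y(R15) = 0.0001712 S between n5,n0
  Y(R16) = 0.3534 S between n2,n0
  Y(R17) = 0.01172 S between n5,n2
  Y(R18) = 0.01908 S between n6,n2
  Y(R19) = 0.0008696 S between n7,n2
  Itest: injects 0.00143 A into n0 (from n6)
Assemble and solve the 7×7 MNA system:
  V(n1)=-0.0008254  V(n2)=-0.0007457  V(n3)=-0.04404  V(n4)=-0.0004268  V(n5)=-0.009613  V(n6)=-0.04416  V(n7)=-0.0007457

R_eq = 30.88 Ω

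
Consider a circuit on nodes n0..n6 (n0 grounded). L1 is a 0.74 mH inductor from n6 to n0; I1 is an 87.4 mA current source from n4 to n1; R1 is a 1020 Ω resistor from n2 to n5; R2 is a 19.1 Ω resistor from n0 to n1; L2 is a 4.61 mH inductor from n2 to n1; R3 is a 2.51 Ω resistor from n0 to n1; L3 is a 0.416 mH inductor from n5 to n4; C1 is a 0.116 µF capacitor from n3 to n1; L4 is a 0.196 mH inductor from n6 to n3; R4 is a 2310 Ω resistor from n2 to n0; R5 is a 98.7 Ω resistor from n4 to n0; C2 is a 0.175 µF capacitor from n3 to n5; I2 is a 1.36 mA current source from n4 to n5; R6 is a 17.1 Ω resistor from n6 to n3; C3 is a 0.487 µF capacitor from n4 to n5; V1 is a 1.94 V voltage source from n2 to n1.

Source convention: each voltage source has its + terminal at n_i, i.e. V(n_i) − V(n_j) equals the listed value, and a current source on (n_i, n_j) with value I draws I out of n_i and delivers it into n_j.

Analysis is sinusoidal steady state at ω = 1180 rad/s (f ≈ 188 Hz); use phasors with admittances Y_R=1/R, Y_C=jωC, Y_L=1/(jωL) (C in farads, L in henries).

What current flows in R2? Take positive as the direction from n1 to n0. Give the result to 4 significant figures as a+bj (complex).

Apply KCL at each of the 6 non-ground nodes and solve the resulting linear system.
Node n1: branches {I1, R2, L2, R3, C1, V1} → V_1 = 0.1706+0.0002690j
Node n2: branches {R1, L2, R4, V1} → V_2 = 2.111+0.0002690j
Node n3: branches {C1, L4, C2, R6} → V_3 = 0.001726-3.861e-05j
Node n4: branches {I1, L3, R5, I2, C3} → V_4 = -7.676+0.1422j
Node n5: branches {R1, L3, C2, I2, C3} → V_5 = -7.677+0.1476j
Node n6: branches {L1, L4, R6} → V_6 = 0.001364-2.667e-05j
Source currents: i(V1)=-0.01051+0.3568j

0.008931+1.408e-05j A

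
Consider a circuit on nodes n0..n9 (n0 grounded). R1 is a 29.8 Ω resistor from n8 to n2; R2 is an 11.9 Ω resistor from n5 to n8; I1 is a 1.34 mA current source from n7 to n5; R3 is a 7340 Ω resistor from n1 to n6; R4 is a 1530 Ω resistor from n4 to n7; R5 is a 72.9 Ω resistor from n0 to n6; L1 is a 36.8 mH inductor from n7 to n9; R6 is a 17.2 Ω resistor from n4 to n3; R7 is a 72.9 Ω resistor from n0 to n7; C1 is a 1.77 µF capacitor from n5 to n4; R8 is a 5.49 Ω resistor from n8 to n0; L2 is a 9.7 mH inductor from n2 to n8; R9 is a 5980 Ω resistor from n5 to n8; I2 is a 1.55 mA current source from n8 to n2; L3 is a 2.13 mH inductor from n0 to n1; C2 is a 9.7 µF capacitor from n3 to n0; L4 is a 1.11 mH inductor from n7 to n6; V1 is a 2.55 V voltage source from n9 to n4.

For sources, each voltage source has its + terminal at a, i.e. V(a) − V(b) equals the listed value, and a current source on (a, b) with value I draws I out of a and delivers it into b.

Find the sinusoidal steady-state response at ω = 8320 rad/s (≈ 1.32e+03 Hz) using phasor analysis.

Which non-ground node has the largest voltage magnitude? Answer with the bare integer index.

9

Element admittances at ω=8320 rad/s:
  Y(R1) = 0.03356+0.000j S between n8,n2
  Y(R2) = 0.08403+0.000j S between n5,n8
  I1: injects 0.00134 A into n5 (from n7)
  Y(R3) = 0.0001362+0.000j S between n1,n6
  Y(R4) = 0.0006536+0.000j S between n4,n7
  Y(R5) = 0.01372+0.000j S between n0,n6
  Y(L1) = 0.000-0.003266j S between n7,n9
  Y(R6) = 0.05814+0.000j S between n4,n3
  Y(R7) = 0.01372+0.000j S between n0,n7
  Y(C1) = 0.000+0.01473j S between n5,n4
  Y(R8) = 0.1821+0.000j S between n8,n0
  Y(L2) = 0.000-0.01239j S between n2,n8
  Y(R9) = 0.0001672+0.000j S between n5,n8
  I2: injects 0.00155 A into n2 (from n8)
  Y(L3) = 0.000-0.05643j S between n0,n1
  Y(C2) = 0.000+0.08070j S between n3,n0
  Y(L4) = 0.000-0.1083j S between n7,n6
  V1: constraint V(n9)−V(n4) = 2.55
Assemble and solve the 10×10 MNA system:
  V(n1)=0.0007211-4.103e-05j  V(n2)=0.04015+0.02214j  V(n3)=0.08633-0.0001803j  V(n4)=0.08658+0.1196j  V(n5)=-0.001564+0.02254j  V(n6)=-0.01627-0.2987j  V(n7)=0.02195-0.3008j  V(n8)=-0.0004944+0.007126j  V(n9)=2.637+0.1196j
  i(V1)=-0.001373+0.008540j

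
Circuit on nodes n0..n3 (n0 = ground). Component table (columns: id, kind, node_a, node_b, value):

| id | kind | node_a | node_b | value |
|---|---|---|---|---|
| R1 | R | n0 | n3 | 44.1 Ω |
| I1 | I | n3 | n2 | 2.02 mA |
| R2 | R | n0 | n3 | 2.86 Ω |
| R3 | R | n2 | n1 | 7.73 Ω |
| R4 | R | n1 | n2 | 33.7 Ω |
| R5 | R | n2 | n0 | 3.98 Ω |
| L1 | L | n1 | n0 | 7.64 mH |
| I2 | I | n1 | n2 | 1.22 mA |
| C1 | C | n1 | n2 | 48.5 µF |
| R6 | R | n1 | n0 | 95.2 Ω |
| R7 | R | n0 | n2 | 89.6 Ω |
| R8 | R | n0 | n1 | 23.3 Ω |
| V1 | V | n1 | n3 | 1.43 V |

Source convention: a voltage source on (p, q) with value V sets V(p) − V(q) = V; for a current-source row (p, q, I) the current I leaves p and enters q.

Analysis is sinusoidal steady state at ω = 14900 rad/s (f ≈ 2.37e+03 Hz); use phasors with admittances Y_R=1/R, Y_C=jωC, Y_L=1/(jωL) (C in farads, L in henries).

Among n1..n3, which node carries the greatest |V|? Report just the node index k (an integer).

1

Element admittances at ω=14900 rad/s:
  Y(R1) = 0.02268+0.000j S between n0,n3
  I1: injects 0.00202 A into n2 (from n3)
  Y(R2) = 0.3497+0.000j S between n0,n3
  Y(R3) = 0.1294+0.000j S between n2,n1
  Y(R4) = 0.02967+0.000j S between n1,n2
  Y(R5) = 0.2513+0.000j S between n2,n0
  Y(L1) = 0.000-0.008785j S between n1,n0
  I2: injects 0.00122 A into n2 (from n1)
  Y(C1) = 0.000+0.7227j S between n1,n2
  Y(R6) = 0.01050+0.000j S between n1,n0
  Y(R7) = 0.01116+0.000j S between n0,n2
  Y(R8) = 0.04292+0.000j S between n0,n1
  V1: constraint V(n1)−V(n3) = 1.43
Assemble and solve the 4×4 MNA system:
  V(n1)=0.8151-0.07719j  V(n2)=0.7091+0.1525j  V(n3)=-0.6149-0.07719j
  i(V1)=-0.2269-0.02874j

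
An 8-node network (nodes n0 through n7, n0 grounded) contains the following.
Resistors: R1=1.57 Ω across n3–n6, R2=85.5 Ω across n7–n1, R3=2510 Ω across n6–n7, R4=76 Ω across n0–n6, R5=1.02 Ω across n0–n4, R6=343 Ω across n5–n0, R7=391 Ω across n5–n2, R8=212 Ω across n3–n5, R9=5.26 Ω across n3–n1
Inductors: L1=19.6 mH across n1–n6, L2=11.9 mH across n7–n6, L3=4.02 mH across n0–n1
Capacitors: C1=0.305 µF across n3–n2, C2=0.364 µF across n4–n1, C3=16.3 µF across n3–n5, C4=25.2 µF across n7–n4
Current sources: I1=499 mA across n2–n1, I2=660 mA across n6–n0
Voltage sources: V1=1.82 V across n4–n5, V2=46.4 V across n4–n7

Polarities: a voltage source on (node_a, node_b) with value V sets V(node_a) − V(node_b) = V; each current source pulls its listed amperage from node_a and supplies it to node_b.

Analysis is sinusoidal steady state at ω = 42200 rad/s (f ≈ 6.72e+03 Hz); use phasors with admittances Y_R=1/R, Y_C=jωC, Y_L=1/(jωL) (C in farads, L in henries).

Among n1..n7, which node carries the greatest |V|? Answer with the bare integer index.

MNA unknowns: 7 node voltages V₁..V_7 plus 2 source currents (V1, V2)
R1: Y=0.6369+0.000j on G[3,6]
R2: Y=0.01170+0.000j on G[7,1]
R3: Y=0.0003984+0.000j on G[6,7]
L1: Y=0.000-0.001209j on G[1,6]
C1: Y=0.000+0.01287j on G[3,2]
C2: Y=0.000+0.01536j on G[4,1]
R4: Y=0.01316+0.000j on G[0,6]
R5: Y=0.9804+0.000j on G[0,4]
R6: Y=0.002915+0.000j on G[5,0]
I1: z[2]−=0.499, z[1]+=0.499
L2: Y=0.000-0.001991j on G[7,6]
C3: Y=0.000+0.6879j on G[3,5]
R7: Y=0.002558+0.000j on G[5,2]
C4: Y=0.000+1.063j on G[7,4]
I2: z[6]−=0.66, z[0]+=0.66
L3: Y=0.000-0.005895j on G[0,1]
R8: Y=0.004717+0.000j on G[3,5]
R9: Y=0.1901+0.000j on G[3,1]
V1: row V4−V5=1.82, i_V1 at 4,5
V2: row V4−V7=46.4, i_V2 at 4,7
solve → V1=-2.547+1.572j, V2=-10.24+38.81j, V3=-2.517+1.589j, V4=-0.6282-0.03785j, V5=-2.448-0.03785j, V6=-3.514+1.687j, V7=-47.03-0.03785j
aux → i_V1=1.132-0.05950j, i_V2=-0.5410-49.28j

7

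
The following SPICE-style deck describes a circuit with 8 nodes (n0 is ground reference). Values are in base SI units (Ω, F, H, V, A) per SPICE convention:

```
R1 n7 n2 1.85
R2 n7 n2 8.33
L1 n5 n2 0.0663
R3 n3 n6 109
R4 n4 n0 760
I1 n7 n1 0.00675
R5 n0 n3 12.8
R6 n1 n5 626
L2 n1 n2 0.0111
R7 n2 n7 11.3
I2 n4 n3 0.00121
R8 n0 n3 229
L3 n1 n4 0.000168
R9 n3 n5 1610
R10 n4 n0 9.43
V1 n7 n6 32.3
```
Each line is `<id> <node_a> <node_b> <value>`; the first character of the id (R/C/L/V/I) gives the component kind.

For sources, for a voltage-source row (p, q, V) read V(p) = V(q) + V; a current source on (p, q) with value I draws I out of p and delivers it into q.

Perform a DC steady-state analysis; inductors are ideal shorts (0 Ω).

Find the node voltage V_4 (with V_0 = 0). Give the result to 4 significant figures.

Apply KCL at each of the 7 non-ground nodes and solve the resulting linear system.
Node n1: branches {I1, R6, L2, L3} → V_1 = 2.249
Node n2: branches {R1, R2, L1, L2, R7} → V_2 = 2.249
Node n3: branches {R3, R5, I2, R8, R9} → V_3 = -2.927
Node n4: branches {R4, I2, L3, R10} → V_4 = 2.249
Node n5: branches {L1, R6, R9} → V_5 = 2.249
Node n6: branches {R3, V1} → V_6 = -29.73
Node n7: branches {R1, R2, I1, R7, V1} → V_7 = 2.569
Source currents: i(L1)=-0.003215, i(L2)=-0.2359, i(L3)=0.2427, i(V1)=-0.2459

2.249 V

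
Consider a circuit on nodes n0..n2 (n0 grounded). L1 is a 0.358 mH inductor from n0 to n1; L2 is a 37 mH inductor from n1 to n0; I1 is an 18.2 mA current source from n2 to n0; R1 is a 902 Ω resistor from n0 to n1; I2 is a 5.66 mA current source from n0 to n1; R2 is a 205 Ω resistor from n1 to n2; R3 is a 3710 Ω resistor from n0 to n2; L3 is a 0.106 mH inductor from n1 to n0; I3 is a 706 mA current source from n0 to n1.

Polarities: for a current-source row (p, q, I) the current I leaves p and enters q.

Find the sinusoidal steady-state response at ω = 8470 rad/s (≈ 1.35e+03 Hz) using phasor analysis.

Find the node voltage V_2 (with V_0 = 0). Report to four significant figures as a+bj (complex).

MNA unknowns: 2 node voltages V₁..V_2
L1: Y=0.000-0.3298j on G[0,1]
L2: Y=0.000-0.003191j on G[1,0]
I1: z[2]−=0.0182, z[0]+=0.0182
R1: Y=0.001109+0.000j on G[0,1]
I2: z[0]−=0.00566, z[1]+=0.00566
R2: Y=0.004878+0.000j on G[1,2]
R3: Y=0.0002695+0.000j on G[0,2]
L3: Y=0.000-1.114j on G[1,0]
I3: z[0]−=0.706, z[1]+=0.706
solve → V1=0.0004525+0.4800j, V2=-3.535+0.4548j

-3.535+0.4548j V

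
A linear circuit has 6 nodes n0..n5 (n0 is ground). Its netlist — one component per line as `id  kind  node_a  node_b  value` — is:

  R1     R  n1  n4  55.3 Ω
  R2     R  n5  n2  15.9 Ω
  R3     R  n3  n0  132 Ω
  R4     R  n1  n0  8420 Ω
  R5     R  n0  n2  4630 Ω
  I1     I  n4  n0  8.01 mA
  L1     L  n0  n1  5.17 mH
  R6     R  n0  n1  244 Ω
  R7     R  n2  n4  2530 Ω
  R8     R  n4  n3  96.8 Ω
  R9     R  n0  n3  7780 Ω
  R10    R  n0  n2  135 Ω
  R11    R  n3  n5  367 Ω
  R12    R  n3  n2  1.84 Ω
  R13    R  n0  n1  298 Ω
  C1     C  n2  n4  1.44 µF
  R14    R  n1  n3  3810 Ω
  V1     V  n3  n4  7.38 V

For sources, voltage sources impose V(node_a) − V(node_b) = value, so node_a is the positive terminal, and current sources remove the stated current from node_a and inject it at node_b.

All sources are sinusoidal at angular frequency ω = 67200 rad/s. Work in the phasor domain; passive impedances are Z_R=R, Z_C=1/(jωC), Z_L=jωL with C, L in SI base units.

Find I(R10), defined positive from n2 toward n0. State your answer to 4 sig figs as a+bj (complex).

0.01023-0.008718j A

Element admittances at ω=67200 rad/s:
  Y(R1) = 0.01808+0.000j S between n1,n4
  Y(R2) = 0.06289+0.000j S between n5,n2
  Y(R3) = 0.007576+0.000j S between n3,n0
  Y(R4) = 0.0001188+0.000j S between n1,n0
  Y(R5) = 0.0002160+0.000j S between n0,n2
  I1: injects 0.00801 A into n0 (from n4)
  Y(L1) = 0.000-0.002878j S between n0,n1
  Y(R6) = 0.004098+0.000j S between n0,n1
  Y(R7) = 0.0003953+0.000j S between n2,n4
  Y(R8) = 0.01033+0.000j S between n4,n3
  Y(R9) = 0.0001285+0.000j S between n0,n3
  Y(R10) = 0.007407+0.000j S between n0,n2
  Y(R11) = 0.002725+0.000j S between n3,n5
  Y(R12) = 0.5435+0.000j S between n3,n2
  Y(R13) = 0.003356+0.000j S between n0,n1
  Y(C1) = 0.000+0.09677j S between n2,n4
  Y(R14) = 0.0002625+0.000j S between n1,n3
  V1: constraint V(n3)−V(n4) = 7.38
Assemble and solve the 6×6 MNA system:
  V(n1)=-3.955-0.3896j  V(n2)=1.381-1.177j  V(n3)=1.626+0.07005j  V(n4)=-5.754+0.07005j  V(n5)=1.391-1.125j
  i(V1)=-0.2242-0.6816j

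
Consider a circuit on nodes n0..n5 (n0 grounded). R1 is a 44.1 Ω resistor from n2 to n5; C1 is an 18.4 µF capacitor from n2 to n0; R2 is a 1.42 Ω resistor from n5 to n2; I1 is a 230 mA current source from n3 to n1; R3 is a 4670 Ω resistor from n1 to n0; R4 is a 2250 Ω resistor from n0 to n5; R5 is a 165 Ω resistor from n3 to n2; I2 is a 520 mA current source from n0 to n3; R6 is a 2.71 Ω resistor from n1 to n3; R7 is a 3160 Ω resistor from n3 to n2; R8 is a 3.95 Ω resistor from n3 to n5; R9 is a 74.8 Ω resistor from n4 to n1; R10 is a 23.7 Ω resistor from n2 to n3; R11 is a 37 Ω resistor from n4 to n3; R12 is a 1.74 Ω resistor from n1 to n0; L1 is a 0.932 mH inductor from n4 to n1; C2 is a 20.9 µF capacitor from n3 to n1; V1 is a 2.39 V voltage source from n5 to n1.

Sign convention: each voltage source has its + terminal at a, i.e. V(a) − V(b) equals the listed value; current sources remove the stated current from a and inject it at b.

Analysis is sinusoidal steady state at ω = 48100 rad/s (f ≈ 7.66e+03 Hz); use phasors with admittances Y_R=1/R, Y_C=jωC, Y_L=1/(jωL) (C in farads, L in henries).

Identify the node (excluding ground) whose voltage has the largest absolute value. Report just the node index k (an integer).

5

Element admittances at ω=48100 rad/s:
  Y(R1) = 0.02268+0.000j S between n2,n5
  Y(C1) = 0.000+0.8850j S between n2,n0
  Y(R2) = 0.7042+0.000j S between n5,n2
  I1: injects 0.23 A into n1 (from n3)
  Y(R3) = 0.0002141+0.000j S between n1,n0
  Y(R4) = 0.0004444+0.000j S between n0,n5
  Y(R5) = 0.006061+0.000j S between n3,n2
  I2: injects 0.52 A into n3 (from n0)
  Y(R6) = 0.3690+0.000j S between n1,n3
  Y(R7) = 0.0003165+0.000j S between n3,n2
  Y(R8) = 0.2532+0.000j S between n3,n5
  Y(R9) = 0.01337+0.000j S between n4,n1
  Y(R10) = 0.04219+0.000j S between n2,n3
  Y(R11) = 0.02703+0.000j S between n4,n3
  Y(R12) = 0.5747+0.000j S between n1,n0
  Y(L1) = 0.000-0.02231j S between n4,n1
  Y(C2) = 0.000+1.005j S between n3,n1
  V1: constraint V(n5)−V(n1) = 2.39
Assemble and solve the 6×6 MNA system:
  V(n1)=-0.7026-0.5752j  V(n2)=0.3739-1.043j  V(n3)=-0.2753-1.232j  V(n4)=-0.2976-0.7909j  V(n5)=1.687-0.5752j
  i(V1)=-1.452-0.5061j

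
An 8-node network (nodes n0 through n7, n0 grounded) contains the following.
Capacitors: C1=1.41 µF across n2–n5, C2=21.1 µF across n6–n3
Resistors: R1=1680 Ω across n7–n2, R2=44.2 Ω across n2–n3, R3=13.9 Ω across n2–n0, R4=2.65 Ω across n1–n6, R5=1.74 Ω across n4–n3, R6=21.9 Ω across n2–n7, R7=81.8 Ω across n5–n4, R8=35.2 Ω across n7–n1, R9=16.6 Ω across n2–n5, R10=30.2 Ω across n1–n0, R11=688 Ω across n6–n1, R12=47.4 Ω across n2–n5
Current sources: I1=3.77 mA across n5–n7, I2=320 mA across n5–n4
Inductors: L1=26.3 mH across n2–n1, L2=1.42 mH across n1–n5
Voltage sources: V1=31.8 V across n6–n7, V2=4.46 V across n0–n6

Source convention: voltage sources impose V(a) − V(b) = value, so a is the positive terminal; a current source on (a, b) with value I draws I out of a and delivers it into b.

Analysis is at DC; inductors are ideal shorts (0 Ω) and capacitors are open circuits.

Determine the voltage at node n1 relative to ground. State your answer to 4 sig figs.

-7.879 V

Element admittances at DC:
  Y(C1) = 0.000 S between n2,n5
  Y(R1) = 0.0005952 S between n7,n2
  I1: injects 0.00377 A into n7 (from n5)
  Y(R2) = 0.02262 S between n2,n3
  Y(R3) = 0.07194 S between n2,n0
  Y(R4) = 0.3774 S between n1,n6
  Y(R5) = 0.5747 S between n4,n3
  L1: short n2↔n1 (DC inductor)
  L2: short n1↔n5 (DC inductor)
  Y(C2) = 0.000 S between n6,n3
  Y(R6) = 0.04566 S between n2,n7
  Y(R7) = 0.01222 S between n5,n4
  Y(R8) = 0.02841 S between n7,n1
  Y(R9) = 0.06024 S between n2,n5
  I2: injects 0.32 A into n4 (from n5)
  Y(R10) = 0.03311 S between n1,n0
  Y(R11) = 0.001453 S between n6,n1
  Y(R12) = 0.02110 S between n2,n5
  V1: constraint V(n6)−V(n7) = 31.8
  V2: constraint V(n0)−V(n6) = 4.46
Assemble and solve the 11×11 MNA system:
  V(n1)=-7.879  V(n2)=-7.879  V(n3)=1.178  V(n4)=1.535  V(n5)=-7.879  V(n6)=-4.460  V(n7)=-36.26
  i(L1)=-0.5411  i(L2)=0.2087  i(V1)=-2.123  i(V2)=-0.8277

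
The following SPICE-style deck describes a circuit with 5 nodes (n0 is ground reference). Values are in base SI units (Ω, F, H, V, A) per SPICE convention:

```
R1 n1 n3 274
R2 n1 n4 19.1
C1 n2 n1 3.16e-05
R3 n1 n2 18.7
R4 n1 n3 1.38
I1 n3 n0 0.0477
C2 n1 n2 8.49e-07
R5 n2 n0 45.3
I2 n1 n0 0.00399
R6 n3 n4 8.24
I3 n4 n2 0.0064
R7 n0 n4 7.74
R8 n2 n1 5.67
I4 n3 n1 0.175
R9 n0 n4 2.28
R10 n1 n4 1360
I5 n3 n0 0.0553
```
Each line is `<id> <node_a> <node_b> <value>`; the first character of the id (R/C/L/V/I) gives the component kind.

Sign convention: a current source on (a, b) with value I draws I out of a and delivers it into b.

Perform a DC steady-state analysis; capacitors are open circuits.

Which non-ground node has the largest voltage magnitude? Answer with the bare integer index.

MNA unknowns: 4 node voltages V₁..V_4
R1: Y=0.003650 on G[1,3]
R2: Y=0.05236 on G[1,4]
C1: Y=0.000 on G[2,1]
R3: Y=0.05348 on G[1,2]
R4: Y=0.7246 on G[1,3]
I1: z[3]−=0.0477, z[0]+=0.0477
C2: Y=0.000 on G[1,2]
R5: Y=0.02208 on G[2,0]
I2: z[1]−=0.00399, z[0]+=0.00399
R6: Y=0.1214 on G[3,4]
I3: z[4]−=0.0064, z[2]+=0.0064
R7: Y=0.1292 on G[0,4]
R8: Y=0.1764 on G[2,1]
I4: z[3]−=0.175, z[1]+=0.175
R9: Y=0.4386 on G[0,4]
R10: Y=0.0007353 on G[1,4]
I5: z[3]−=0.0553, z[0]+=0.0553
solve → V1=-0.4988, V2=-0.4297, V3=-0.7793, V4=-0.1717

3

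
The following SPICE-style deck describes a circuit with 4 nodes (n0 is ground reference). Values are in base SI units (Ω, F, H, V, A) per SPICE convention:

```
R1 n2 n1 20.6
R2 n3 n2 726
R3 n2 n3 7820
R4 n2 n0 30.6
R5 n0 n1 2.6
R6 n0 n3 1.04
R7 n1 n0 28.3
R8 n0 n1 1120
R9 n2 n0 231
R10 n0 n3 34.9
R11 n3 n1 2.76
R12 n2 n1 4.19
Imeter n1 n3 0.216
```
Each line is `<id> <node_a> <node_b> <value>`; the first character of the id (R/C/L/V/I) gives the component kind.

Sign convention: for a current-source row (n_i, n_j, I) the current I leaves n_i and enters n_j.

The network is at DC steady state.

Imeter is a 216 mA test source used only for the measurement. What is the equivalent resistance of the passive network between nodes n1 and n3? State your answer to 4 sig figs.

Apply KCL at each of the 3 non-ground nodes and solve the resulting linear system.
Node n1: branches {R1, R5, R7, R8, R11, R12, Imeter} → V_1 = -0.2196
Node n2: branches {R1, R2, R3, R4, R9, R12} → V_2 = -0.1932
Node n3: branches {R2, R3, R6, R10, R11, Imeter} → V_3 = 0.1005

R_eq = 1.482 Ω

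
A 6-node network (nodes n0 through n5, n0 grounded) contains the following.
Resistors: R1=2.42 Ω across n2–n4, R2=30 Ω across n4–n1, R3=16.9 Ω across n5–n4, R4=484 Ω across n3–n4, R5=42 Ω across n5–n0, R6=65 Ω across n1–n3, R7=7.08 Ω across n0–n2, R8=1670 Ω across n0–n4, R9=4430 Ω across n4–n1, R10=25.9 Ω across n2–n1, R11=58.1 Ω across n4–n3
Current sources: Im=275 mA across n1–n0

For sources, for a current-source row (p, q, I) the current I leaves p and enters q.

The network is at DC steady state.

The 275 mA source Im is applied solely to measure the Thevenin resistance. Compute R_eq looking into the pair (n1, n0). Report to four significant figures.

R_eq = 19.06 Ω

MNA unknowns: 5 node voltages V₁..V_5
R1: Y=0.4132 on G[2,4]
R2: Y=0.03333 on G[4,1]
R3: Y=0.05917 on G[5,4]
R4: Y=0.002066 on G[3,4]
R5: Y=0.02381 on G[5,0]
R6: Y=0.01538 on G[1,3]
R7: Y=0.1412 on G[0,2]
R8: Y=0.0005988 on G[0,4]
R9: Y=0.0002257 on G[4,1]
R10: Y=0.03861 on G[2,1]
R11: Y=0.01721 on G[4,3]
Im: z[1]−=0.275, z[0]+=0.275
solve → V1=-5.242, V2=-1.704, V3=-3.414, V4=-1.955, V5=-1.394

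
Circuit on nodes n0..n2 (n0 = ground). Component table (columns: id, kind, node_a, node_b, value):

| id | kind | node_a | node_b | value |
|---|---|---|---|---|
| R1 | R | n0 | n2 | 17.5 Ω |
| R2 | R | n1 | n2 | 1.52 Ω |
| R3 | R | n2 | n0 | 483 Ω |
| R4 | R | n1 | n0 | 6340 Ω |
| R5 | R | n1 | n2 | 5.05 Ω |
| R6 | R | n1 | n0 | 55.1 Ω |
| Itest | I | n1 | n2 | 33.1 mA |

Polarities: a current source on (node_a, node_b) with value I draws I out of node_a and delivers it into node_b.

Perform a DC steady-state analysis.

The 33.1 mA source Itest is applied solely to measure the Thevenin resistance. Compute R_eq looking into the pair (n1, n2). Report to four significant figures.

Element admittances at DC:
  Y(R1) = 0.05714 S between n0,n2
  Y(R2) = 0.6579 S between n1,n2
  Y(R3) = 0.002070 S between n2,n0
  Y(R4) = 0.0001577 S between n1,n0
  Y(R5) = 0.1980 S between n1,n2
  Y(R6) = 0.01815 S between n1,n0
  Itest: injects 0.0331 A into n2 (from n1)
Assemble and solve the 2×2 MNA system:
  V(n1)=-0.02906  V(n2)=0.008986

R_eq = 1.150 Ω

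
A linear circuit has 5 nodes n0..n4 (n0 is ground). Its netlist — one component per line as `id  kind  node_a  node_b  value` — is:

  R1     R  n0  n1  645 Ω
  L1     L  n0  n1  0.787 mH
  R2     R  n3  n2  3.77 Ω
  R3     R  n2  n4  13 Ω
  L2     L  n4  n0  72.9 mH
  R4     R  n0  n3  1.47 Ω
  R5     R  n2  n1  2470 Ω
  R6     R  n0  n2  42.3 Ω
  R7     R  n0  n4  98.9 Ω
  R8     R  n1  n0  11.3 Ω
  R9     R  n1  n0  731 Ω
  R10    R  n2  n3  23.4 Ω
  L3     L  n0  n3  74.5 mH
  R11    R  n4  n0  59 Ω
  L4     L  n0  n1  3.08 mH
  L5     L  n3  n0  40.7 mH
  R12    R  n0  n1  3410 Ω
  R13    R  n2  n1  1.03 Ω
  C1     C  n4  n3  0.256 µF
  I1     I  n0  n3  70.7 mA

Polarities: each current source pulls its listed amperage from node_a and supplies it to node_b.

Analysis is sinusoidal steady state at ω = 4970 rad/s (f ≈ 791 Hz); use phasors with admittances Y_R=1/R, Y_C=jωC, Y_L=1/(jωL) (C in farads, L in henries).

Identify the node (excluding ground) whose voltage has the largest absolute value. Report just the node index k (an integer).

MNA unknowns: 4 node voltages V₁..V_4
R1: Y=0.001550+0.000j on G[0,1]
L1: Y=0.000-0.2557j on G[0,1]
R2: Y=0.2653+0.000j on G[3,2]
R3: Y=0.07692+0.000j on G[2,4]
L2: Y=0.000-0.002760j on G[4,0]
R4: Y=0.6803+0.000j on G[0,3]
R5: Y=0.0004049+0.000j on G[2,1]
R6: Y=0.02364+0.000j on G[0,2]
R7: Y=0.01011+0.000j on G[0,4]
R8: Y=0.08850+0.000j on G[1,0]
R9: Y=0.001368+0.000j on G[1,0]
R10: Y=0.04274+0.000j on G[2,3]
L3: Y=0.000-0.002701j on G[0,3]
R11: Y=0.01695+0.000j on G[4,0]
L4: Y=0.000-0.06533j on G[0,1]
L5: Y=0.000-0.004944j on G[3,0]
R12: Y=0.0002933+0.000j on G[0,1]
R13: Y=0.9709+0.000j on G[2,1]
C1: Y=0.000+0.001272j on G[4,3]
I1: z[0]−=0.0707, z[3]+=0.0707
solve → V1=0.02662+0.02982j, V2=0.03899+0.02384j, V3=0.08361+0.008007j, V4=0.02847+0.01907j

3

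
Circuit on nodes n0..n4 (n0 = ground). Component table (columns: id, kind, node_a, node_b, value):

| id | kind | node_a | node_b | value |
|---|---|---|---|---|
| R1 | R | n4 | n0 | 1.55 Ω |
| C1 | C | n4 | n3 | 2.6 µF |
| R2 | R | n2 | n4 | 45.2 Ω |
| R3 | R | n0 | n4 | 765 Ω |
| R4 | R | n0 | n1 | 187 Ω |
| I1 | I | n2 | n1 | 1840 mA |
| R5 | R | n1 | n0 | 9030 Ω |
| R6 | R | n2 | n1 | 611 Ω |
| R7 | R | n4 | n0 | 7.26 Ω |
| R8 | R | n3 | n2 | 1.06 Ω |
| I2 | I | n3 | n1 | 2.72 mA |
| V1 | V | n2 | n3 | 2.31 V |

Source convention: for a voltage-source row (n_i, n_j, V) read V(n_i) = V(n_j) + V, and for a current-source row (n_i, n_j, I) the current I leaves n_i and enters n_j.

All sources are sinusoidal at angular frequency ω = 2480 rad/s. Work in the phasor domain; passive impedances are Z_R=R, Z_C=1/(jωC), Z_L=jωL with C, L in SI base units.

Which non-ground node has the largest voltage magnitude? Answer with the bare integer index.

Apply KCL at each of the 4 non-ground nodes and solve the resulting linear system.
Node n1: branches {R4, I1, R5, R6, I2} → V_1 = 246.4+3.709j
Node n2: branches {R2, I1, R6, R8, V1} → V_2 = -57.81+16.08j
Node n3: branches {C1, R8, I2, V1} → V_3 = -60.12+16.08j
Node n4: branches {R1, C1, R2, R3, R7} → V_4 = -1.715-0.02582j
Source currents: i(V1)=-2.280-0.3766j

1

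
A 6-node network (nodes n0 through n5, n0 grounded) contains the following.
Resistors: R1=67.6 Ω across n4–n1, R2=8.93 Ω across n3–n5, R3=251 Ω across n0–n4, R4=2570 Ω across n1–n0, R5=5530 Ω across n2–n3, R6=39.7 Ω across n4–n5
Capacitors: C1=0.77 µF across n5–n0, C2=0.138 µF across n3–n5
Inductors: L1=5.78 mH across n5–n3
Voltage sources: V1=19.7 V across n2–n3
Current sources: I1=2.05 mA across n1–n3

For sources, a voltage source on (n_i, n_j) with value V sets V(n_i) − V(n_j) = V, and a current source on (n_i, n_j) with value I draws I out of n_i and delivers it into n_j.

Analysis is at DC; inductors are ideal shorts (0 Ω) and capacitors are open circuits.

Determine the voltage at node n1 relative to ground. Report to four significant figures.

MNA unknowns: 5 node voltages V₁..V_5 plus 2 source currents (L1, V1)
R1: Y=0.01479 on G[4,1]
C1: Y=0.000 on G[5,0]
R2: Y=0.1120 on G[3,5]
L1: row V5−V3=0, i_L1 at 5,3
R3: Y=0.003984 on G[0,4]
R4: Y=0.0003891 on G[1,0]
R5: Y=0.0001808 on G[2,3]
R6: Y=0.02519 on G[4,5]
C2: Y=0.000 on G[3,5]
V1: row V2−V3=19.7, i_V1 at 2,3
I1: z[1]−=0.00205, z[3]+=0.00205
solve → V1=-0.1233, V2=19.79, V3=0.09343, V4=0.01204, V5=0.09343
aux → i_L1=-0.002050, i_V1=-0.003562

-0.1233 V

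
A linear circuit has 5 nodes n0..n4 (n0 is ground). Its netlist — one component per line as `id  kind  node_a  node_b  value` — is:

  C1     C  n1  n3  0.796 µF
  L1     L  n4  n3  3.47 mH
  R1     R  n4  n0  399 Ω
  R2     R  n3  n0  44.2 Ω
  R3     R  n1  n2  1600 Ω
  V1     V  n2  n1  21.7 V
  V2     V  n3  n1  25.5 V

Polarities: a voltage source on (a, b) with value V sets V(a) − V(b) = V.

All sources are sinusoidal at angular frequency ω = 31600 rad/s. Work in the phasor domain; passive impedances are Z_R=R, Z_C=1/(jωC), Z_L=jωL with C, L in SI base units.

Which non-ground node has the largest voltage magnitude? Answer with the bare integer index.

1

Element admittances at ω=31600 rad/s:
  Y(C1) = 0.000+0.02515j S between n1,n3
  Y(L1) = 0.000-0.009120j S between n4,n3
  Y(R1) = 0.002506+0.000j S between n4,n0
  Y(R2) = 0.02262+0.000j S between n3,n0
  Y(R3) = 0.0006250+0.000j S between n1,n2
  V1: constraint V(n2)−V(n1) = 21.7
  V2: constraint V(n3)−V(n1) = 25.5
Assemble and solve the 6×6 MNA system:
  V(n1)=-25.50+0.000j  V(n2)=-3.800+0.000j  V(n3)=0.000+0.000j  V(n4)=0.000+0.000j
  i(V1)=-0.01356+0.000j  i(V2)=0.000-0.6414j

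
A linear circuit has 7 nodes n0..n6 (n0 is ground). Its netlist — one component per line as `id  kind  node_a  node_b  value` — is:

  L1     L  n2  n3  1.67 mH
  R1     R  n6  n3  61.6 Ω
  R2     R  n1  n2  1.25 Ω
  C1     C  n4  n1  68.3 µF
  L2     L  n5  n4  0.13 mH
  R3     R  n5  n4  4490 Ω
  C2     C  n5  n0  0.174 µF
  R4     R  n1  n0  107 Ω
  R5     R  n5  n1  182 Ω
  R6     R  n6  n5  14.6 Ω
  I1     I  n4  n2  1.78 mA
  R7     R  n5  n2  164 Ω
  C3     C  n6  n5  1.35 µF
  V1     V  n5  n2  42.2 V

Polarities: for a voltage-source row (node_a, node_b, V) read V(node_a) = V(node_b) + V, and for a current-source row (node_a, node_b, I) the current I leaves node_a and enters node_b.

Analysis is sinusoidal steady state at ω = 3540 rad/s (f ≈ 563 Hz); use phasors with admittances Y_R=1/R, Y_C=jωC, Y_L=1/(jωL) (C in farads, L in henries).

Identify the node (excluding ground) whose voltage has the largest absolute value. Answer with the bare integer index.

Element admittances at ω=3540 rad/s:
  Y(L1) = 0.000-0.1692j S between n2,n3
  Y(R1) = 0.01623+0.000j S between n6,n3
  Y(R2) = 0.8000+0.000j S between n1,n2
  Y(C1) = 0.000+0.2418j S between n4,n1
  Y(L2) = 0.000-2.173j S between n5,n4
  Y(R3) = 0.0002227+0.000j S between n5,n4
  Y(C2) = 0.000+0.0006160j S between n5,n0
  Y(R4) = 0.009346+0.000j S between n1,n0
  Y(R5) = 0.005495+0.000j S between n5,n1
  Y(R6) = 0.06849+0.000j S between n6,n5
  I1: injects 0.00178 A into n2 (from n4)
  Y(R7) = 0.006098+0.000j S between n5,n2
  Y(C3) = 0.000+0.004779j S between n6,n5
  V1: constraint V(n5)−V(n2) = 42.2
Assemble and solve the 7×7 MNA system:
  V(n1)=-0.9979-2.412j  V(n2)=-5.596-15.14j  V(n3)=-5.386-11.88j  V(n4)=41.31-16.74j  V(n5)=36.60-15.14j  V(n6)=28.62-14.06j
  i(V1)=-4.490-10.15j

4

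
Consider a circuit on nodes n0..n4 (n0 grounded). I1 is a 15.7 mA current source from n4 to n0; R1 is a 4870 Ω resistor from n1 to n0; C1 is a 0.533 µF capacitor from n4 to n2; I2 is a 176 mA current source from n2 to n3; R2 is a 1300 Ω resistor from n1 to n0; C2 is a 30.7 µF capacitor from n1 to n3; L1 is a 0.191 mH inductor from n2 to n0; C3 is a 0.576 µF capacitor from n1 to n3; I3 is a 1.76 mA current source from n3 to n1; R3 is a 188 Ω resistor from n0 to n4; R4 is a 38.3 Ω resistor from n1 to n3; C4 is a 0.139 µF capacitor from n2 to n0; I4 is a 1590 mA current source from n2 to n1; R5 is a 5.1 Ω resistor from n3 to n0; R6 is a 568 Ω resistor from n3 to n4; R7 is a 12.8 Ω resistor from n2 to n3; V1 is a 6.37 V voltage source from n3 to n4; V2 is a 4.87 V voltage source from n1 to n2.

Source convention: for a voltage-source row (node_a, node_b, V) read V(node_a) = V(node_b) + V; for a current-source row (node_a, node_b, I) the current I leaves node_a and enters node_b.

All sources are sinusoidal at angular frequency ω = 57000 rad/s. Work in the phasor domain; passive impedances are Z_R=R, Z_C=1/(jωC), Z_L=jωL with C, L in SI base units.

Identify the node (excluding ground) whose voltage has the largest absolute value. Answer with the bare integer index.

4

Element admittances at ω=57000 rad/s:
  I1: injects 0.0157 A into n0 (from n4)
  Y(R1) = 0.0002053+0.000j S between n1,n0
  Y(C1) = 0.000+0.03038j S between n4,n2
  I2: injects 0.176 A into n3 (from n2)
  Y(R2) = 0.0007692+0.000j S between n1,n0
  Y(C2) = 0.000+1.750j S between n1,n3
  Y(L1) = 0.000-0.09185j S between n2,n0
  Y(C3) = 0.000+0.03283j S between n1,n3
  I3: injects 0.00176 A into n1 (from n3)
  Y(R3) = 0.005319+0.000j S between n0,n4
  Y(R4) = 0.02611+0.000j S between n1,n3
  Y(C4) = 0.000+0.007923j S between n2,n0
  I4: injects 1.59 A into n1 (from n2)
  Y(R5) = 0.1961+0.000j S between n3,n0
  Y(R6) = 0.001761+0.000j S between n3,n4
  Y(R7) = 0.07812+0.000j S between n2,n3
  V1: constraint V(n3)−V(n4) = 6.37
  V2: constraint V(n1)−V(n2) = 4.87
Assemble and solve the 6×6 MNA system:
  V(n1)=0.6931-1.947j  V(n2)=-4.177-1.947j  V(n3)=0.8981-1.731j  V(n4)=-5.472-1.731j
  i(V1)=-0.03116-0.04855j  i(V2)=1.213+0.3731j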